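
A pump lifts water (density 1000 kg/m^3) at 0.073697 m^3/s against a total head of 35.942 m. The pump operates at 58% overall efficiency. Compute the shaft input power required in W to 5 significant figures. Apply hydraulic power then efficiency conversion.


Approach: apply hydraulic power then efficiency conversion, P = rho*g*Q*H; P_in = P/eta.
Step 1 — hydraulic power (P = rho*g*Q*H):
  P = 1000 * 9.81 * 0.073697 * 35.942 = 25984.90 W
Step 2 — input power: P_in = P/eta = 25984.90 / 0.58 = 44802 W
Therefore the shaft input power required = 44802 W.


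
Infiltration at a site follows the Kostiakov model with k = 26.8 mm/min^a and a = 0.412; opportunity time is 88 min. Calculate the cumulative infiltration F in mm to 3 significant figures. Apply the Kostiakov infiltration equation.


Approach: apply the Kostiakov infiltration equation, F = k*t^a.
F = 26.8 * 88^0.412 = 170 mm
Therefore the cumulative infiltration F = 170 mm.


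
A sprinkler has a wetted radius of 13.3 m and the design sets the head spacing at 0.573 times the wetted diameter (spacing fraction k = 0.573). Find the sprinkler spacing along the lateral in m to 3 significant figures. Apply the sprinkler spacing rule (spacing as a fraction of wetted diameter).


Approach: apply the sprinkler spacing rule (spacing as a fraction of wetted diameter), S = k*(2*R).
S = 0.573 * (2 * 13.3) = 15.2 m
Therefore the sprinkler spacing along the lateral = 15.2 m.


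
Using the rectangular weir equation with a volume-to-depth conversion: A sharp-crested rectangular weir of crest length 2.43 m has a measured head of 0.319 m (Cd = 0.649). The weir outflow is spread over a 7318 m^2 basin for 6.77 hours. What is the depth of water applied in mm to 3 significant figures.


Approach: apply the rectangular weir equation with a volume-to-depth conversion, Q = (2/3)*Cd*L*sqrt(2g)*H^1.5; d = Q*t/A * 1000.
Step 1 — weir discharge:
  Q = (2/3)*0.649*2.43*sqrt(2*9.81)*0.319^1.5 = 0.83906 m^3/s
Step 2 — volume: V = 0.83906 * 6.77*3600 = 20450 m^3
Step 3 — depth: d = V/A * 1000 = 20450/7318 * 1000 = 2790 mm
Therefore the depth of water applied = 2790 mm.


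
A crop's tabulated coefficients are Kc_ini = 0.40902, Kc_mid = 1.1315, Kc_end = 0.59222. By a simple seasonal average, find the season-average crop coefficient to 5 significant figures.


Approach: apply a simple seasonal average, Kc_avg = (Kc_ini + Kc_mid + Kc_end)/3.
Kc_avg = (0.40902 + 1.1315 + 0.59222)/3 = 0.71091
Therefore the season-average crop coefficient = 0.71091.


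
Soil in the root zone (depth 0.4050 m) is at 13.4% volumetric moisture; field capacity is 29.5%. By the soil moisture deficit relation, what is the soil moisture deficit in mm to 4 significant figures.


Approach: apply the soil moisture deficit relation, SMD = (FC - theta)/100 * depth * 1000.
SMD = (29.5 - 13.4)/100 * 0.4050 * 1000 = 65.20 mm
Therefore the soil moisture deficit = 65.20 mm.


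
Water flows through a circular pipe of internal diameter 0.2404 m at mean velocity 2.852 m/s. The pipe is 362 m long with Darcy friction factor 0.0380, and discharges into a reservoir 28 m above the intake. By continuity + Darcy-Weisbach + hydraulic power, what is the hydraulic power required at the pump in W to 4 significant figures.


Approach: apply continuity + Darcy-Weisbach + hydraulic power, Q = A*v; hf = f*(L/D)*(v^2/(2g)); H = static + hf; P = rho*g*Q*H.
Step 1 — flow rate (continuity, Q = A*v):
  A = pi*(0.2404/2)^2 = 0.0453899 m^2
  Q = 0.0453899 * 2.852 = 0.129452 m^3/s
Step 2 — friction head loss (Darcy-Weisbach):
  hf = 0.0380 * (362/0.2404) * (2.852^2 / (2*9.81))
  hf = 23.7224 m
Step 3 — total head: H = 28 + 23.7224 = 51.7224 m
Step 4 — hydraulic power (P = rho*g*Q*H):
  P = 1000 * 9.81 * 0.129452 * 51.7224 = 65680 W
Therefore the hydraulic power required at the pump = 65680 W.


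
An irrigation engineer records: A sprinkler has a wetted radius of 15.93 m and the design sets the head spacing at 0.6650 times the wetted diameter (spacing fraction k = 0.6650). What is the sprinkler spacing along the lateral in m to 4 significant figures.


Approach: apply the sprinkler spacing rule (spacing as a fraction of wetted diameter), S = k*(2*R).
S = 0.6650 * (2 * 15.93) = 21.19 m
Therefore the sprinkler spacing along the lateral = 21.19 m.


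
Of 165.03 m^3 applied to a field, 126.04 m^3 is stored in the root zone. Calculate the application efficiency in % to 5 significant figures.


Approach: apply the application efficiency ratio, Ea = (stored/applied)*100.
Ea = (126.04/165.03)*100 = 76.374 %
Therefore the application efficiency = 76.374 %.


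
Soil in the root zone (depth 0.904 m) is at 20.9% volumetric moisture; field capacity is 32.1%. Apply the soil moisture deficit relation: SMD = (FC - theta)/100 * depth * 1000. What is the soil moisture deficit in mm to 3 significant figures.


SMD = (32.1 - 20.9)/100 * 0.904 * 1000 = 101 mm
Therefore the soil moisture deficit = 101 mm.


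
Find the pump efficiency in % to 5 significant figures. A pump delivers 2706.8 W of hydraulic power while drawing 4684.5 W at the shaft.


Approach: apply the efficiency ratio, eta = (P_out/P_in)*100.
eta = (2706.8 / 4684.5) * 100 = 57.782 %
Therefore the pump efficiency = 57.782 %.


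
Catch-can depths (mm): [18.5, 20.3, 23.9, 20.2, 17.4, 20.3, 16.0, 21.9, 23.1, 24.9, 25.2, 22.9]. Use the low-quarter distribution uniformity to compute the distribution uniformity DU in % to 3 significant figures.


Approach: apply the low-quarter distribution uniformity, DU = (mean of lowest quarter of readings / overall mean)*100.
sorted lowest 3 of 12: [16.0, 17.4, 18.5] -> mean = 17.300 mm
overall mean = 21.217 mm
DU = (17.300/21.217)*100 = 81.5 %
Therefore the distribution uniformity DU = 81.5 %.


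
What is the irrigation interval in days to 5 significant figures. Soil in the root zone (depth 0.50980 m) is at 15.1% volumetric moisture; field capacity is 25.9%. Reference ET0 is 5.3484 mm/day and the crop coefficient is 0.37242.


Approach: apply soil-water budget scheduling, SMD = (FC-theta)/100*depth*1000; ETc = ET0*Kc; interval = SMD/ETc.
Step 1 — soil moisture deficit:
  SMD = (25.9 - 15.1)/100 * 0.50980 * 1000 = 55.05840 mm
Step 2 — daily crop ET (ETc = ET0*Kc):
  ETc = 5.3484 * 0.37242 = 1.991851 mm/day
Step 3 — irrigation interval (SMD/ETc):
  interval = 55.05840 / 1.991851 = 27.642 days
Therefore the irrigation interval = 27.642 days.


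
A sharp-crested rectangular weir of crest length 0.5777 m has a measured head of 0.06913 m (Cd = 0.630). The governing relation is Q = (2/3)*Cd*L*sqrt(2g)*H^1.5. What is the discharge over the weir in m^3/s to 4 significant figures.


Q = (2/3)*0.630*0.5777*sqrt(2*9.81)*0.06913^1.5 = 0.01953 m^3/s
Therefore the discharge over the weir = 0.01953 m^3/s.


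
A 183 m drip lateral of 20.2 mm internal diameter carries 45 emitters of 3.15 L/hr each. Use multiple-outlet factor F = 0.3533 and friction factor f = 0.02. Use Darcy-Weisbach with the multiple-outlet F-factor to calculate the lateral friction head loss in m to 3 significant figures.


Approach: apply Darcy-Weisbach with the multiple-outlet F-factor, Q = n*q/(3600*1000) m^3/s; v = Q/A; hf = F*f*(L/D)*(v^2/(2g)).
Q = 45*3.15/(3600*1000) = 3.9375e-05 m^3/s
A = pi*(20.2e-3/2)^2 = 3.2047e-04 m^2, so v = Q/A = 0.12286 m/s
hf = 0.3533*0.02*(183/0.0202)*(0.12286^2/(2*9.81)) = 0.0493 m
Therefore the lateral friction head loss = 0.0493 m.


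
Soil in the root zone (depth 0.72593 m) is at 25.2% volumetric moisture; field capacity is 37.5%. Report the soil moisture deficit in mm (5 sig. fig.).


Approach: apply the soil moisture deficit relation, SMD = (FC - theta)/100 * depth * 1000.
SMD = (37.5 - 25.2)/100 * 0.72593 * 1000 = 89.289 mm
Therefore the soil moisture deficit = 89.289 mm.


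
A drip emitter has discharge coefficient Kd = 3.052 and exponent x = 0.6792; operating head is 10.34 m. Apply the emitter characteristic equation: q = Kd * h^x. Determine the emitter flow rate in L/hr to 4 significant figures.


q = 3.052 * 10.34^0.6792 = 14.92 L/hr
Therefore the emitter flow rate = 14.92 L/hr.


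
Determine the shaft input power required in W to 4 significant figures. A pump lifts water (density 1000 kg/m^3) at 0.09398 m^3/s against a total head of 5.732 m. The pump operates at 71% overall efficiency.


Approach: apply hydraulic power then efficiency conversion, P = rho*g*Q*H; P_in = P/eta.
Step 1 — hydraulic power (P = rho*g*Q*H):
  P = 1000 * 9.81 * 0.09398 * 5.732 = 5284.58 W
Step 2 — input power: P_in = P/eta = 5284.58 / 0.71 = 7443 W
Therefore the shaft input power required = 7443 W.


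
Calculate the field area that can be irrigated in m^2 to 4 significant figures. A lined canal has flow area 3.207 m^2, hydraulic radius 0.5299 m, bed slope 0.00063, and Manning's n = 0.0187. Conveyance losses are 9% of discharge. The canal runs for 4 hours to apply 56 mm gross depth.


Approach: apply Manning's equation with a conveyance and depth budget, Q = (1/n)*A*R^(2/3)*S^(1/2); Q_field = Q*(1-loss); Area = Q_field*t/(d/1000).
Step 1 — canal discharge (Manning's equation):
  Q = (1/0.0187) * 3.207 * 0.5299^(2/3) * 0.00063^(1/2) = 2.81875 m^3/s
Step 2 — delivered flow: Q_field = 2.81875*(1 - 9/100) = 2.56506 m^3/s
Step 3 — volume delivered: V = 2.56506 * 4*3600 = 36936.9 m^3
Step 4 — area served: A = V / (depth/1000) = 36936.9 / 0.056 = 659600 m^2
Therefore the field area that can be irrigated = 659600 m^2.


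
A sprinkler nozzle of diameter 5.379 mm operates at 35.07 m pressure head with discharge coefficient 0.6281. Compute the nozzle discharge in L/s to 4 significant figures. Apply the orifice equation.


Approach: apply the orifice equation, Q = Cd*A*sqrt(2*g*h), A = pi*(d/2)^2.
A = pi*(5.379e-3/2)^2 = 2.27244e-05 m^2
Q = 0.6281 * 2.27244e-05 * sqrt(2*9.81*35.07) * 1000 = 0.3744 L/s
Therefore the nozzle discharge = 0.3744 L/s.


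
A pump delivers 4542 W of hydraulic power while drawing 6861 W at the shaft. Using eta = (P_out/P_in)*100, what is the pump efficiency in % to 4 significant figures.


eta = (4542 / 6861) * 100 = 66.20 %
Therefore the pump efficiency = 66.20 %.


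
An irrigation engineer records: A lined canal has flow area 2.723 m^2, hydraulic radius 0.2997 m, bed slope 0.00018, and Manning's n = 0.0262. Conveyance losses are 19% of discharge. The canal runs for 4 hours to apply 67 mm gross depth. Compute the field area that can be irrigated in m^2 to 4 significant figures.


Approach: apply Manning's equation with a conveyance and depth budget, Q = (1/n)*A*R^(2/3)*S^(1/2); Q_field = Q*(1-loss); Area = Q_field*t/(d/1000).
Step 1 — canal discharge (Manning's equation):
  Q = (1/0.0262) * 2.723 * 0.2997^(2/3) * 0.00018^(1/2) = 0.624464 m^3/s
Step 2 — delivered flow: Q_field = 0.624464*(1 - 19/100) = 0.505815 m^3/s
Step 3 — volume delivered: V = 0.505815 * 4*3600 = 7283.74 m^3
Step 4 — area served: A = V / (depth/1000) = 7283.74 / 0.067 = 108700 m^2
Therefore the field area that can be irrigated = 108700 m^2.


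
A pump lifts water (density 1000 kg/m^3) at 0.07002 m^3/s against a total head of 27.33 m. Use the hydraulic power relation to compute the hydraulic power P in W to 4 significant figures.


Approach: apply the hydraulic power relation, P = rho*g*Q*H.
P = 1000 * 9.81 * 0.07002 * 27.33 = 18770 W
Therefore the hydraulic power P = 18770 W.


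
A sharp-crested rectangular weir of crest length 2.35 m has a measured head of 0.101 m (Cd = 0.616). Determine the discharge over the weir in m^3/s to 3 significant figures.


Approach: apply the rectangular weir equation, Q = (2/3)*Cd*L*sqrt(2g)*H^1.5.
Q = (2/3)*0.616*2.35*sqrt(2*9.81)*0.101^1.5 = 0.137 m^3/s
Therefore the discharge over the weir = 0.137 m^3/s.


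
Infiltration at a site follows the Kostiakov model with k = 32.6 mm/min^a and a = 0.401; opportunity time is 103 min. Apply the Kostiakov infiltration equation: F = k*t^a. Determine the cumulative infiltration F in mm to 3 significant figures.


F = 32.6 * 103^0.401 = 209 mm
Therefore the cumulative infiltration F = 209 mm.


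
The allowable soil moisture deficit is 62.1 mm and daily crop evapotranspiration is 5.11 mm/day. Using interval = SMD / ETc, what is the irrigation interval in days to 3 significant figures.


interval = 62.1 / 5.11 = 12.2 days
Therefore the irrigation interval = 12.2 days.


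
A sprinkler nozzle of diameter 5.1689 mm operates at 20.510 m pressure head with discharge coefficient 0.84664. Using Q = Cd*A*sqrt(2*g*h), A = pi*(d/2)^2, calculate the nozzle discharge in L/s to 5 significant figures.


A = pi*(5.1689e-3/2)^2 = 2.098390e-05 m^2
Q = 0.84664 * 2.098390e-05 * sqrt(2*9.81*20.510) * 1000 = 0.35638 L/s
Therefore the nozzle discharge = 0.35638 L/s.


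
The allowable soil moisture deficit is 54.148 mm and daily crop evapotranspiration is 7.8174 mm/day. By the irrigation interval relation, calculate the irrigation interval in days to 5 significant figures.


Approach: apply the irrigation interval relation, interval = SMD / ETc.
interval = 54.148 / 7.8174 = 6.9266 days
Therefore the irrigation interval = 6.9266 days.


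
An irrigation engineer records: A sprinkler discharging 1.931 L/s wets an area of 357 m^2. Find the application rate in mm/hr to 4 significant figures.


Approach: apply the application rate relation, rate = (Q/A)*3600.
rate = (1.931 / 357) * 3600 = 19.47 mm/hr
Therefore the application rate = 19.47 mm/hr.


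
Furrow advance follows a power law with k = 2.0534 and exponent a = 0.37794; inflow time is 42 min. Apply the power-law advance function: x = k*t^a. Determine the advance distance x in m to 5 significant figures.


x = 2.0534 * 42^0.37794 = 8.4327 m
Therefore the advance distance x = 8.4327 m.


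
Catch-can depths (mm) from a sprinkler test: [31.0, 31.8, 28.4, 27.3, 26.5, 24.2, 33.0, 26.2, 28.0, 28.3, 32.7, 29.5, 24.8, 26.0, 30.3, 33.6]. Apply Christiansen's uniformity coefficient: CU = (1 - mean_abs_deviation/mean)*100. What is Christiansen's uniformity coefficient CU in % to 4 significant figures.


mean = 28.8500 mm
mean |d_i - mean| = 2.49375 mm
CU = (1 - 2.49375/28.8500)*100 = 91.36 %
Therefore Christiansen's uniformity coefficient CU = 91.36 %.


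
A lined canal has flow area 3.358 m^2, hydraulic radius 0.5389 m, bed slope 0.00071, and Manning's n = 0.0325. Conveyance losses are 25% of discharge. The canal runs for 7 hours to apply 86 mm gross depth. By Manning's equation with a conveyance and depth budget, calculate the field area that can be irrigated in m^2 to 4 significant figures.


Approach: apply Manning's equation with a conveyance and depth budget, Q = (1/n)*A*R^(2/3)*S^(1/2); Q_field = Q*(1-loss); Area = Q_field*t/(d/1000).
Step 1 — canal discharge (Manning's equation):
  Q = (1/0.0325) * 3.358 * 0.5389^(2/3) * 0.00071^(1/2) = 1.82319 m^3/s
Step 2 — delivered flow: Q_field = 1.82319*(1 - 25/100) = 1.36739 m^3/s
Step 3 — volume delivered: V = 1.36739 * 7*3600 = 34458.3 m^3
Step 4 — area served: A = V / (depth/1000) = 34458.3 / 0.086 = 400700 m^2
Therefore the field area that can be irrigated = 400700 m^2.


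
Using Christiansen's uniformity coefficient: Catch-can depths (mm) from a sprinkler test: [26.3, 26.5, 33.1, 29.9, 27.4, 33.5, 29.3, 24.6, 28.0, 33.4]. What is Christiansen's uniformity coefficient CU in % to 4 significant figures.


Approach: apply Christiansen's uniformity coefficient, CU = (1 - mean_abs_deviation/mean)*100.
mean = 29.2000 mm
mean |d_i - mean| = 2.64000 mm
CU = (1 - 2.64000/29.2000)*100 = 90.96 %
Therefore Christiansen's uniformity coefficient CU = 90.96 %.


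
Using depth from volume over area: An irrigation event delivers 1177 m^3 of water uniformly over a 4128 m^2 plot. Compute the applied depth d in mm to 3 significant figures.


Approach: apply depth from volume over area, d = (V/A)*1000.
d = (1177 / 4128) * 1000 = 285 mm
Therefore the applied depth d = 285 mm.


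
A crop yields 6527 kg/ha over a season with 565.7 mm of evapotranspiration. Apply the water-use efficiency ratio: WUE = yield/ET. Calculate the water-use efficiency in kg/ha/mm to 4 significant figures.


WUE = 6527 / 565.7 = 11.54 kg/ha/mm
Therefore the water-use efficiency = 11.54 kg/ha/mm.


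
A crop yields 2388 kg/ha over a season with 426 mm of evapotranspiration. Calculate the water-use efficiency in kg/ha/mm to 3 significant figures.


Approach: apply the water-use efficiency ratio, WUE = yield/ET.
WUE = 2388 / 426 = 5.61 kg/ha/mm
Therefore the water-use efficiency = 5.61 kg/ha/mm.


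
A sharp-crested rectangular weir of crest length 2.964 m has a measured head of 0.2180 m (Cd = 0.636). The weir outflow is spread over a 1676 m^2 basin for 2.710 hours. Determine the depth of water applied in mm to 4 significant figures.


Approach: apply the rectangular weir equation with a volume-to-depth conversion, Q = (2/3)*Cd*L*sqrt(2g)*H^1.5; d = Q*t/A * 1000.
Step 1 — weir discharge:
  Q = (2/3)*0.636*2.964*sqrt(2*9.81)*0.2180^1.5 = 0.566602 m^3/s
Step 2 — volume: V = 0.566602 * 2.710*3600 = 5527.77 m^3
Step 3 — depth: d = V/A * 1000 = 5527.77/1676 * 1000 = 3298 mm
Therefore the depth of water applied = 3298 mm.


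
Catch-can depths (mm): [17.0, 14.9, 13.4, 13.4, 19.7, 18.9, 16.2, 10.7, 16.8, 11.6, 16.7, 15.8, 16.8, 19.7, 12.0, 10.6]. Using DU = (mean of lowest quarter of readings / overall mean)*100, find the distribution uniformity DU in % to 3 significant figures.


sorted lowest 4 of 16: [10.6, 10.7, 11.6, 12.0] -> mean = 11.225 mm
overall mean = 15.262 mm
DU = (11.225/15.262)*100 = 73.5 %
Therefore the distribution uniformity DU = 73.5 %.


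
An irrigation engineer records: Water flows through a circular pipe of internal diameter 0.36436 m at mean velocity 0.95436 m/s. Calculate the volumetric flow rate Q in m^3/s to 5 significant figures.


Approach: apply the continuity equation for pipe flow, Q = A * v with A = pi*(D/2)^2.
A = pi*(0.36436/2)^2 = 0.1042681 m^2
Q = 0.1042681 * 0.95436 = 0.099509 m^3/s
Therefore the volumetric flow rate Q = 0.099509 m^3/s.


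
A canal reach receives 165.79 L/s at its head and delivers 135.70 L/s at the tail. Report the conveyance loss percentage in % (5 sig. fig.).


Approach: apply the conveyance loss ratio, loss% = ((Q_head - Q_tail)/Q_head)*100.
loss = ((165.79 - 135.70)/165.79)*100 = 18.149 %
Therefore the conveyance loss percentage = 18.149 %.


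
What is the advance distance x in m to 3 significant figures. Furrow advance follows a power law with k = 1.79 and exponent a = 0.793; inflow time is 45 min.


Approach: apply the power-law advance function, x = k*t^a.
x = 1.79 * 45^0.793 = 36.6 m
Therefore the advance distance x = 36.6 m.


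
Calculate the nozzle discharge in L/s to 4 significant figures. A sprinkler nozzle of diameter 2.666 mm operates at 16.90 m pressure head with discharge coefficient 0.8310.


Approach: apply the orifice equation, Q = Cd*A*sqrt(2*g*h), A = pi*(d/2)^2.
A = pi*(2.666e-3/2)^2 = 5.58226e-06 m^2
Q = 0.8310 * 5.58226e-06 * sqrt(2*9.81*16.90) * 1000 = 0.08447 L/s
Therefore the nozzle discharge = 0.08447 L/s.


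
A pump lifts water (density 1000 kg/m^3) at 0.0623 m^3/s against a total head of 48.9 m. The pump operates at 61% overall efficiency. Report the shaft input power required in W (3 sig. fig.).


Approach: apply hydraulic power then efficiency conversion, P = rho*g*Q*H; P_in = P/eta.
Step 1 — hydraulic power (P = rho*g*Q*H):
  P = 1000 * 9.81 * 0.0623 * 48.9 = 29886 W
Step 2 — input power: P_in = P/eta = 29886 / 0.61 = 49000 W
Therefore the shaft input power required = 49000 W.


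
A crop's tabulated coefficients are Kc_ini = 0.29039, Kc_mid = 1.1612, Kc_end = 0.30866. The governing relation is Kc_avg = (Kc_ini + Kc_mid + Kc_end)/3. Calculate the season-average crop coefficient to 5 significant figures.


Kc_avg = (0.29039 + 1.1612 + 0.30866)/3 = 0.58675
Therefore the season-average crop coefficient = 0.58675.


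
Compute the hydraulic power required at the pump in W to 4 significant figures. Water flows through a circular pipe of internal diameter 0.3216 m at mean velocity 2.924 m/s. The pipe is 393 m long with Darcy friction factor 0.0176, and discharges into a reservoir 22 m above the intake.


Approach: apply continuity + Darcy-Weisbach + hydraulic power, Q = A*v; hf = f*(L/D)*(v^2/(2g)); H = static + hf; P = rho*g*Q*H.
Step 1 — flow rate (continuity, Q = A*v):
  A = pi*(0.3216/2)^2 = 0.0812310 m^2
  Q = 0.0812310 * 2.924 = 0.237520 m^3/s
Step 2 — friction head loss (Darcy-Weisbach):
  hf = 0.0176 * (393/0.3216) * (2.924^2 / (2*9.81))
  hf = 9.37227 m
Step 3 — total head: H = 22 + 9.37227 = 31.3723 m
Step 4 — hydraulic power (P = rho*g*Q*H):
  P = 1000 * 9.81 * 0.237520 * 31.3723 = 73100 W
Therefore the hydraulic power required at the pump = 73100 W.


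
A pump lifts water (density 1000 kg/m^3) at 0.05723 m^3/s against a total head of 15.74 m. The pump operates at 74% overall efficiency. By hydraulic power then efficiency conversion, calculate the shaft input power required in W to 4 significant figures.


Approach: apply hydraulic power then efficiency conversion, P = rho*g*Q*H; P_in = P/eta.
Step 1 — hydraulic power (P = rho*g*Q*H):
  P = 1000 * 9.81 * 0.05723 * 15.74 = 8836.85 W
Step 2 — input power: P_in = P/eta = 8836.85 / 0.74 = 11940 W
Therefore the shaft input power required = 11940 W.


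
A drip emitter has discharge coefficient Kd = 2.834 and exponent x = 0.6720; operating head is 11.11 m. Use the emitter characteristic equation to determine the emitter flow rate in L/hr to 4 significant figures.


Approach: apply the emitter characteristic equation, q = Kd * h^x.
q = 2.834 * 11.11^0.6720 = 14.29 L/hr
Therefore the emitter flow rate = 14.29 L/hr.


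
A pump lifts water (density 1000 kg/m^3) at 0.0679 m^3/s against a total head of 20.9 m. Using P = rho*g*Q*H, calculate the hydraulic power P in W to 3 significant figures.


P = 1000 * 9.81 * 0.0679 * 20.9 = 13900 W
Therefore the hydraulic power P = 13900 W.


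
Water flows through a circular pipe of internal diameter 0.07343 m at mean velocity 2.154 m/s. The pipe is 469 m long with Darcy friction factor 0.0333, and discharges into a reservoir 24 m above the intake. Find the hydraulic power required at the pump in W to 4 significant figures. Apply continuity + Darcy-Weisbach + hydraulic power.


Approach: apply continuity + Darcy-Weisbach + hydraulic power, Q = A*v; hf = f*(L/D)*(v^2/(2g)); H = static + hf; P = rho*g*Q*H.
Step 1 — flow rate (continuity, Q = A*v):
  A = pi*(0.07343/2)^2 = 0.00423484 m^2
  Q = 0.00423484 * 2.154 = 0.00912184 m^3/s
Step 2 — friction head loss (Darcy-Weisbach):
  hf = 0.0333 * (469/0.07343) * (2.154^2 / (2*9.81))
  hf = 50.2963 m
Step 3 — total head: H = 24 + 50.2963 = 74.2963 m
Step 4 — hydraulic power (P = rho*g*Q*H):
  P = 1000 * 9.81 * 0.00912184 * 74.2963 = 6648 W
Therefore the hydraulic power required at the pump = 6648 W.


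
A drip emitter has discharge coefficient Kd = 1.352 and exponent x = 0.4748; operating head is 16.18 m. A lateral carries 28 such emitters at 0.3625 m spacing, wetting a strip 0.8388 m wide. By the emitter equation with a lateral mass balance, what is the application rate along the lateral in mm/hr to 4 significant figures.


Approach: apply the emitter equation with a lateral mass balance, q = Kd*h^x; Q = n*q; rate = Q/(n*spacing*width).
Step 1 — single emitter flow (q = Kd*h^x):
  q = 1.352 * 16.18^0.4748 = 5.06990 L/hr
Step 2 — total lateral flow: Q = 28 * 5.06990 = 141.957 L/hr
Step 3 — wetted area: A = 28 * 0.3625 * 0.8388 = 8.51382 m^2
Step 4 — application rate: Q/A = 141.957/8.51382 = 16.67 mm/hr
Therefore the application rate along the lateral = 16.67 mm/hr.


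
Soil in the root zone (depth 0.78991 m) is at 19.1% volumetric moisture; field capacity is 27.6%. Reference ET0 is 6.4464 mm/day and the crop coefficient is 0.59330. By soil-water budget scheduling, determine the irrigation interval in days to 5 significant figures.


Approach: apply soil-water budget scheduling, SMD = (FC-theta)/100*depth*1000; ETc = ET0*Kc; interval = SMD/ETc.
Step 1 — soil moisture deficit:
  SMD = (27.6 - 19.1)/100 * 0.78991 * 1000 = 67.14235 mm
Step 2 — daily crop ET (ETc = ET0*Kc):
  ETc = 6.4464 * 0.59330 = 3.824649 mm/day
Step 3 — irrigation interval (SMD/ETc):
  interval = 67.14235 / 3.824649 = 17.555 days
Therefore the irrigation interval = 17.555 days.


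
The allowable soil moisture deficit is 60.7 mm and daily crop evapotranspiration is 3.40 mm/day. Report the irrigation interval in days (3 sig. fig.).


Approach: apply the irrigation interval relation, interval = SMD / ETc.
interval = 60.7 / 3.40 = 17.9 days
Therefore the irrigation interval = 17.9 days.


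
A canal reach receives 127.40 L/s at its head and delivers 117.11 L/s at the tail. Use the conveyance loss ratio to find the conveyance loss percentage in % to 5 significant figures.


Approach: apply the conveyance loss ratio, loss% = ((Q_head - Q_tail)/Q_head)*100.
loss = ((127.40 - 117.11)/127.40)*100 = 8.0769 %
Therefore the conveyance loss percentage = 8.0769 %.


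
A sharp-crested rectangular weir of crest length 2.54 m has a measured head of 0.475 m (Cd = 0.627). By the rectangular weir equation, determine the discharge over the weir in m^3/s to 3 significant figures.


Approach: apply the rectangular weir equation, Q = (2/3)*Cd*L*sqrt(2g)*H^1.5.
Q = (2/3)*0.627*2.54*sqrt(2*9.81)*0.475^1.5 = 1.54 m^3/s
Therefore the discharge over the weir = 1.54 m^3/s.


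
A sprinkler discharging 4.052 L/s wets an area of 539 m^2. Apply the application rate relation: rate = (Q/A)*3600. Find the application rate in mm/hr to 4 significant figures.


rate = (4.052 / 539) * 3600 = 27.06 mm/hr
Therefore the application rate = 27.06 mm/hr.


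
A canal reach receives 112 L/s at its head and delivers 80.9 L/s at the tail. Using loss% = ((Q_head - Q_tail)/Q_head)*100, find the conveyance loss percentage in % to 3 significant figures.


loss = ((112 - 80.9)/112)*100 = 27.8 %
Therefore the conveyance loss percentage = 27.8 %.


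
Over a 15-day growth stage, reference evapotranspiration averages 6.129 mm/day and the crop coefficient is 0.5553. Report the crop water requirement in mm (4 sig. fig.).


Approach: apply the crop water requirement relation, CWR = ET0 * Kc * days.
CWR = 6.129 * 0.5553 * 15 = 51.05 mm
Therefore the crop water requirement = 51.05 mm.


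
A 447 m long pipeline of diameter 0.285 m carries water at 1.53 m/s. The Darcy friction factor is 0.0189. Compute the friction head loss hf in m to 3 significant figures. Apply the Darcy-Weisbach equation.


Approach: apply the Darcy-Weisbach equation, hf = f*(L/D)*(v^2/(2g)).
hf = 0.0189 * (447/0.285) * (1.53^2 / (2*9.81))
hf = 3.54 m
Therefore the friction head loss hf = 3.54 m.


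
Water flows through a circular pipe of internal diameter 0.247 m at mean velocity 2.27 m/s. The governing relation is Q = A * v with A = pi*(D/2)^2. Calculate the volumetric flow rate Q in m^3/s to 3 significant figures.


A = pi*(0.247/2)^2 = 0.047916 m^2
Q = 0.047916 * 2.27 = 0.109 m^3/s
Therefore the volumetric flow rate Q = 0.109 m^3/s.


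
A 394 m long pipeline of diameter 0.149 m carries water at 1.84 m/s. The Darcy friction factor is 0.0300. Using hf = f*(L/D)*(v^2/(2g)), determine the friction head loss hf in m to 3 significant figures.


hf = 0.0300 * (394/0.149) * (1.84^2 / (2*9.81))
hf = 13.7 m
Therefore the friction head loss hf = 13.7 m.


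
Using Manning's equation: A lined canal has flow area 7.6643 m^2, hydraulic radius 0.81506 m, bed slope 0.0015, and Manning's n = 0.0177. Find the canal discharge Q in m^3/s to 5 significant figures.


Approach: apply Manning's equation, Q = (1/n)*A*R^(2/3)*S^(1/2).
Q = (1/0.0177) * 7.6643 * 0.81506^(2/3) * 0.0015^(1/2) = 14.633 m^3/s
Therefore the canal discharge Q = 14.633 m^3/s.


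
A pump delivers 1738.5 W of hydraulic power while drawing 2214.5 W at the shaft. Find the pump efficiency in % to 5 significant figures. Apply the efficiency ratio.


Approach: apply the efficiency ratio, eta = (P_out/P_in)*100.
eta = (1738.5 / 2214.5) * 100 = 78.505 %
Therefore the pump efficiency = 78.505 %.


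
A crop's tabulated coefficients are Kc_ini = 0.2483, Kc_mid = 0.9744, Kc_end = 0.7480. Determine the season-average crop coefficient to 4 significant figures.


Approach: apply a simple seasonal average, Kc_avg = (Kc_ini + Kc_mid + Kc_end)/3.
Kc_avg = (0.2483 + 0.9744 + 0.7480)/3 = 0.6569
Therefore the season-average crop coefficient = 0.6569.


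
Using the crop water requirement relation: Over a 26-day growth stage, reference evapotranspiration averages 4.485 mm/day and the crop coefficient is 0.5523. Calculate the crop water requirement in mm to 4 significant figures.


Approach: apply the crop water requirement relation, CWR = ET0 * Kc * days.
CWR = 4.485 * 0.5523 * 26 = 64.40 mm
Therefore the crop water requirement = 64.40 mm.


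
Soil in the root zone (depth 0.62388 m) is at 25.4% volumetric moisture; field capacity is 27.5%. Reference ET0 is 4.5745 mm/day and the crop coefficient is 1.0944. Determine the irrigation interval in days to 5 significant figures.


Approach: apply soil-water budget scheduling, SMD = (FC-theta)/100*depth*1000; ETc = ET0*Kc; interval = SMD/ETc.
Step 1 — soil moisture deficit:
  SMD = (27.5 - 25.4)/100 * 0.62388 * 1000 = 13.10148 mm
Step 2 — daily crop ET (ETc = ET0*Kc):
  ETc = 4.5745 * 1.0944 = 5.006333 mm/day
Step 3 — irrigation interval (SMD/ETc):
  interval = 13.10148 / 5.006333 = 2.6170 days
Therefore the irrigation interval = 2.6170 days.


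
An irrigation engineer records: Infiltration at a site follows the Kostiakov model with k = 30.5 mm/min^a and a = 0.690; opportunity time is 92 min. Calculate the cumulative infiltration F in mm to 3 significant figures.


Approach: apply the Kostiakov infiltration equation, F = k*t^a.
F = 30.5 * 92^0.690 = 691 mm
Therefore the cumulative infiltration F = 691 mm.


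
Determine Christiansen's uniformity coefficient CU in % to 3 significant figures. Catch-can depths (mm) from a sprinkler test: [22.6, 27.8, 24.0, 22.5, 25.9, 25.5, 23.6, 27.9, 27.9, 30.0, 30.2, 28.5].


Approach: apply Christiansen's uniformity coefficient, CU = (1 - mean_abs_deviation/mean)*100.
mean = 26.367 mm
mean |d_i - mean| = 2.3500 mm
CU = (1 - 2.3500/26.367)*100 = 91.1 %
Therefore Christiansen's uniformity coefficient CU = 91.1 %.


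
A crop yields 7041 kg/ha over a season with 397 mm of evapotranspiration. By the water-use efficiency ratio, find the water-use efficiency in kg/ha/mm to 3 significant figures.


Approach: apply the water-use efficiency ratio, WUE = yield/ET.
WUE = 7041 / 397 = 17.7 kg/ha/mm
Therefore the water-use efficiency = 17.7 kg/ha/mm.


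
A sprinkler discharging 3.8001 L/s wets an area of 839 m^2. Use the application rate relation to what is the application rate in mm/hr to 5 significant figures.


Approach: apply the application rate relation, rate = (Q/A)*3600.
rate = (3.8001 / 839) * 3600 = 16.306 mm/hr
Therefore the application rate = 16.306 mm/hr.


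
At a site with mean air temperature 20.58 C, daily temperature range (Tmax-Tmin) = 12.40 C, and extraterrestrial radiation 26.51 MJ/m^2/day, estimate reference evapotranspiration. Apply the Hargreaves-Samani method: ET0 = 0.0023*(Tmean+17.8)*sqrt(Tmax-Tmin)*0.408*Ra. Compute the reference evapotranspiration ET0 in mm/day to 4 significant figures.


ET0 = 0.0023*(20.58+17.8)*sqrt(12.40)*0.408*26.51 = 3.362 mm/day
Therefore the reference evapotranspiration ET0 = 3.362 mm/day.


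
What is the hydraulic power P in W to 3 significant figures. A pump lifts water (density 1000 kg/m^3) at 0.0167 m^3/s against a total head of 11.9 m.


Approach: apply the hydraulic power relation, P = rho*g*Q*H.
P = 1000 * 9.81 * 0.0167 * 11.9 = 1950 W
Therefore the hydraulic power P = 1950 W.


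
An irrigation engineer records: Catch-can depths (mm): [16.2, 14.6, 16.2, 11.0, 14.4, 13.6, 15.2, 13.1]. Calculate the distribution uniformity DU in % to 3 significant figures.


Approach: apply the low-quarter distribution uniformity, DU = (mean of lowest quarter of readings / overall mean)*100.
sorted lowest 2 of 8: [11.0, 13.1] -> mean = 12.050 mm
overall mean = 14.287 mm
DU = (12.050/14.287)*100 = 84.3 %
Therefore the distribution uniformity DU = 84.3 %.


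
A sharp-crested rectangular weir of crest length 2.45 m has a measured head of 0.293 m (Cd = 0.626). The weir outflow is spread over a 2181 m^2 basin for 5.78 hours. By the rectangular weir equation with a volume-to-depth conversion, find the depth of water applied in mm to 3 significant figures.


Approach: apply the rectangular weir equation with a volume-to-depth conversion, Q = (2/3)*Cd*L*sqrt(2g)*H^1.5; d = Q*t/A * 1000.
Step 1 — weir discharge:
  Q = (2/3)*0.626*2.45*sqrt(2*9.81)*0.293^1.5 = 0.71829 m^3/s
Step 2 — volume: V = 0.71829 * 5.78*3600 = 14946 m^3
Step 3 — depth: d = V/A * 1000 = 14946/2181 * 1000 = 6850 mm
Therefore the depth of water applied = 6850 mm.


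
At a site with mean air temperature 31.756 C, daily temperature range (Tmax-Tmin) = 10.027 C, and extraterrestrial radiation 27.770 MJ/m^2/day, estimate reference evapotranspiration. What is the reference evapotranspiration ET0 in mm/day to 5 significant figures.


Approach: apply the Hargreaves-Samani method, ET0 = 0.0023*(Tmean+17.8)*sqrt(Tmax-Tmin)*0.408*Ra.
ET0 = 0.0023*(31.756+17.8)*sqrt(10.027)*0.408*27.770 = 4.0893 mm/day
Therefore the reference evapotranspiration ET0 = 4.0893 mm/day.


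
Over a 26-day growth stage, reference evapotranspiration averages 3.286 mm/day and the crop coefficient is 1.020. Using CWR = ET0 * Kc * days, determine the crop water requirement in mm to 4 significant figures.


CWR = 3.286 * 1.020 * 26 = 87.14 mm
Therefore the crop water requirement = 87.14 mm.


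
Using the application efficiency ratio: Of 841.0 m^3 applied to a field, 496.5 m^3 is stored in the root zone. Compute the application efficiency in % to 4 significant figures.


Approach: apply the application efficiency ratio, Ea = (stored/applied)*100.
Ea = (496.5/841.0)*100 = 59.04 %
Therefore the application efficiency = 59.04 %.


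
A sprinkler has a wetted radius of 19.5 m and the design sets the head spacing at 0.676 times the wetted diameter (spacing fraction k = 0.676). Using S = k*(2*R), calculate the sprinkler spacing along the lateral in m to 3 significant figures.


S = 0.676 * (2 * 19.5) = 26.4 m
Therefore the sprinkler spacing along the lateral = 26.4 m.


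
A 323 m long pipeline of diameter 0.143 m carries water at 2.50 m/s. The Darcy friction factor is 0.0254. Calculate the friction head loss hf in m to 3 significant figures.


Approach: apply the Darcy-Weisbach equation, hf = f*(L/D)*(v^2/(2g)).
hf = 0.0254 * (323/0.143) * (2.50^2 / (2*9.81))
hf = 18.3 m
Therefore the friction head loss hf = 18.3 m.


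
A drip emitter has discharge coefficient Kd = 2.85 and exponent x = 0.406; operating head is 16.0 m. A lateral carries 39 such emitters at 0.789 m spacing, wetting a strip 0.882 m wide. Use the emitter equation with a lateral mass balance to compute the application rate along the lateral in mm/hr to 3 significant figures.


Approach: apply the emitter equation with a lateral mass balance, q = Kd*h^x; Q = n*q; rate = Q/(n*spacing*width).
Step 1 — single emitter flow (q = Kd*h^x):
  q = 2.85 * 16.0^0.406 = 8.7845 L/hr
Step 2 — total lateral flow: Q = 39 * 8.7845 = 342.60 L/hr
Step 3 — wetted area: A = 39 * 0.789 * 0.882 = 27.140 m^2
Step 4 — application rate: Q/A = 342.60/27.140 = 12.6 mm/hr
Therefore the application rate along the lateral = 12.6 mm/hr.


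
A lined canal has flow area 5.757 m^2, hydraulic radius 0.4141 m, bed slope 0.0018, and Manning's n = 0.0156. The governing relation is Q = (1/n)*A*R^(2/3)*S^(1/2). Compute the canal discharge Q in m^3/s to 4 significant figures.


Q = (1/0.0156) * 5.757 * 0.4141^(2/3) * 0.0018^(1/2) = 8.699 m^3/s
Therefore the canal discharge Q = 8.699 m^3/s.


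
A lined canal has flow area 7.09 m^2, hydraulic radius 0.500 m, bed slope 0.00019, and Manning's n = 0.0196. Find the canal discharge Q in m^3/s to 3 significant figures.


Approach: apply Manning's equation, Q = (1/n)*A*R^(2/3)*S^(1/2).
Q = (1/0.0196) * 7.09 * 0.500^(2/3) * 0.00019^(1/2) = 3.14 m^3/s
Therefore the canal discharge Q = 3.14 m^3/s.


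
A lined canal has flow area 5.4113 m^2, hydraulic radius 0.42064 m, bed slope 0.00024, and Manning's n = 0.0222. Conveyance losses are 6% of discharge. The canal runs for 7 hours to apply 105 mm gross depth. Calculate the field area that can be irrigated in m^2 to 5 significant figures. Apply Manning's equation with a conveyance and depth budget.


Approach: apply Manning's equation with a conveyance and depth budget, Q = (1/n)*A*R^(2/3)*S^(1/2); Q_field = Q*(1-loss); Area = Q_field*t/(d/1000).
Step 1 — canal discharge (Manning's equation):
  Q = (1/0.0222) * 5.4113 * 0.42064^(2/3) * 0.00024^(1/2) = 2.119961 m^3/s
Step 2 — delivered flow: Q_field = 2.119961*(1 - 6/100) = 1.992764 m^3/s
Step 3 — volume delivered: V = 1.992764 * 7*3600 = 50217.65 m^3
Step 4 — area served: A = V / (depth/1000) = 50217.65 / 0.105 = 478260 m^2
Therefore the field area that can be irrigated = 478260 m^2.


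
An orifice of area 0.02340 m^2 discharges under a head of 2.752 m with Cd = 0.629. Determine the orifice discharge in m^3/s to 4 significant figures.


Approach: apply the orifice equation, Q = Cd*A*sqrt(2*g*h).
Q = 0.629 * 0.02340 * sqrt(2*9.81*2.752) = 0.1082 m^3/s
Therefore the orifice discharge = 0.1082 m^3/s.


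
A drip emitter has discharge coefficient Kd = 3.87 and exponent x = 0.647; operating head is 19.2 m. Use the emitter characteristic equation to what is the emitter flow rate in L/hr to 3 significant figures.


Approach: apply the emitter characteristic equation, q = Kd * h^x.
q = 3.87 * 19.2^0.647 = 26.2 L/hr
Therefore the emitter flow rate = 26.2 L/hr.


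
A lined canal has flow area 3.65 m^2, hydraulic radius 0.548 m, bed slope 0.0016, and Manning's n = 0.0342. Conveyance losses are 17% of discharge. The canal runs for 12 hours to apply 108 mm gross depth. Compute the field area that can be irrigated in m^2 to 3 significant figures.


Approach: apply Manning's equation with a conveyance and depth budget, Q = (1/n)*A*R^(2/3)*S^(1/2); Q_field = Q*(1-loss); Area = Q_field*t/(d/1000).
Step 1 — canal discharge (Manning's equation):
  Q = (1/0.0342) * 3.65 * 0.548^(2/3) * 0.0016^(1/2) = 2.8588 m^3/s
Step 2 — delivered flow: Q_field = 2.8588*(1 - 17/100) = 2.3728 m^3/s
Step 3 — volume delivered: V = 2.3728 * 12*3600 = 102500 m^3
Step 4 — area served: A = V / (depth/1000) = 102500 / 0.108 = 949000 m^2
Therefore the field area that can be irrigated = 949000 m^2.


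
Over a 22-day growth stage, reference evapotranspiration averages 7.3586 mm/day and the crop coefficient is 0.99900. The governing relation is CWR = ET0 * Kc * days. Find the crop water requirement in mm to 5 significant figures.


CWR = 7.3586 * 0.99900 * 22 = 161.73 mm
Therefore the crop water requirement = 161.73 mm.


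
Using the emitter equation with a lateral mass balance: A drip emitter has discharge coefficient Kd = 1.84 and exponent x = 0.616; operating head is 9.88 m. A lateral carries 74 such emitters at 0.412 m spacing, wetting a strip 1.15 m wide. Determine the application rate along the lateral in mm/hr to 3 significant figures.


Approach: apply the emitter equation with a lateral mass balance, q = Kd*h^x; Q = n*q; rate = Q/(n*spacing*width).
Step 1 — single emitter flow (q = Kd*h^x):
  q = 1.84 * 9.88^0.616 = 7.5438 L/hr
Step 2 — total lateral flow: Q = 74 * 7.5438 = 558.24 L/hr
Step 3 — wetted area: A = 74 * 0.412 * 1.15 = 35.061 m^2
Step 4 — application rate: Q/A = 558.24/35.061 = 15.9 mm/hr
Therefore the application rate along the lateral = 15.9 mm/hr.


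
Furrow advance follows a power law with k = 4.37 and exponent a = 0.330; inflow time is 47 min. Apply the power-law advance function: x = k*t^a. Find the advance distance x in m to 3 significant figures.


x = 4.37 * 47^0.330 = 15.6 m
Therefore the advance distance x = 15.6 m.
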